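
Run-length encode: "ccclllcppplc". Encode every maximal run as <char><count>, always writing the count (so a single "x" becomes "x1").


String: "ccclllcppplc"
Scanning for consecutive runs:
  'c' x 3
  'l' x 3
  'c' x 1
  'p' x 3
  'l' x 1
  'c' x 1
RLE = "c3l3c1p3l1c1"


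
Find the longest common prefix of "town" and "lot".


Word 1: "town"
Word 2: "lot"
Comparing from start:
  Pos 0: 't' != 'l' (stop)
LCP = "" (length 0)


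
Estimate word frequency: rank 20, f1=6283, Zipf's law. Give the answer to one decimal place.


Zipf's law: f(r) = f(1) / r
f(1) = 6283
f(20) = 6283 / 20
= 314.2 occurrences


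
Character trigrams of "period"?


Word: "period" (length 6)
Number of trigrams = 6 - 3 + 1 = 4
  Position 0: "per"
  Position 1: "eri"
  Position 2: "rio"
  Position 3: "iod"
Trigrams = "per", "eri", "rio", "iod"


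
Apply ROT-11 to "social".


Word: "social"
Shift: 11
Each letter → (letter + shift) mod 26:
  's' (18) + 11 = 3 → 'd'
  'o' (14) + 11 = 25 → 'z'
  'c' (2) + 11 = 13 → 'n'
  'i' (8) + 11 = 19 → 't'
  'a' (0) + 11 = 11 → 'l'
  'l' (11) + 11 = 22 → 'w'
Result = "dzntlw"


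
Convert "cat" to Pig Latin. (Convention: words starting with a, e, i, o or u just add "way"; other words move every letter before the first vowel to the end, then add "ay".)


Word: "cat"
Starts with consonant(s) → move to end, add 'ay'
Consonant cluster: "c"
Pig Latin = "atcay"


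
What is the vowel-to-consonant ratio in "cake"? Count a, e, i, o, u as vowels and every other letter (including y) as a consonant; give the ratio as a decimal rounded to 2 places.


Word: "cake"
Vowels (a,e,i,o,u): 2
Consonants: 2
Ratio = 2/2
= 1.00


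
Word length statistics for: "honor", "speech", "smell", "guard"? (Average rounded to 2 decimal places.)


Lengths: "honor"=5, "speech"=6, "smell"=5, "guard"=5
Sum = 21, Count = 4
Average = 21/4 = 5.25
= avg=5.25, min=5, max=6


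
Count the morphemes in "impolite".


Word: "impolite"
Morphemes: im- / polite
Each morpheme carries meaning
= 2 morphemes


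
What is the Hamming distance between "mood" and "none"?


Comparing character by character (same length = 4):
  Pos 0: 'm' vs 'n' !=
  Pos 1: 'o' vs 'o' =
  Pos 2: 'o' vs 'n' !=
  Pos 3: 'd' vs 'e' !=
Hamming distance = 3


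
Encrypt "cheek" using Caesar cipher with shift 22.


Word: "cheek"
Shift: 22
Each letter → (letter + shift) mod 26:
  'c' (2) + 22 = 24 → 'y'
  'h' (7) + 22 = 3 → 'd'
  'e' (4) + 22 = 0 → 'a'
  'e' (4) + 22 = 0 → 'a'
  'k' (10) + 22 = 6 → 'g'
Result = "ydaag"


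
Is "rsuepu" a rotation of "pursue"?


Word: "pursue", Candidate: "rsuepu"
Method: check if candidate is substring of word+word
"pursuepursue" contains "rsuepu"? Yes
Is rotation = Yes


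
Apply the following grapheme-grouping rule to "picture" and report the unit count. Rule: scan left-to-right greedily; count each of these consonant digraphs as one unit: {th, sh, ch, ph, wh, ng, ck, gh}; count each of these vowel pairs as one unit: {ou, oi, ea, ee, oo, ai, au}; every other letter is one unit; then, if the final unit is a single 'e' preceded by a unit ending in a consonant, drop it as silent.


Word: "picture" (7 letters)
Left-to-right scan:
  1. 'p' (letter)
  2. 'i' (letter)
  3. 'c' (letter)
  4. 't' (letter)
  5. 'u' (letter)
  6. 'r' (letter)
  7. 'e' (letter)
Units from scan: 7
Final unit is 'e' after a consonant -> drop as silent (-1)
Sound units = 6 units


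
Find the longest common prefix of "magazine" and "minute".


Word 1: "magazine"
Word 2: "minute"
Comparing from start:
  Pos 0: 'm' == 'm'
  Pos 1: 'a' != 'i' (stop)
LCP = "m" (length 1)


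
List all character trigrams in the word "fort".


Word: "fort" (length 4)
Number of trigrams = 4 - 3 + 1 = 2
  Position 0: "for"
  Position 1: "ort"
Trigrams = "for", "ort"


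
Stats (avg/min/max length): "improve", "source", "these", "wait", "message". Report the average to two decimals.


Lengths: "improve"=7, "source"=6, "these"=5, "wait"=4, "message"=7
Sum = 29, Count = 5
Average = 29/5 = 5.80
= avg=5.80, min=4, max=7


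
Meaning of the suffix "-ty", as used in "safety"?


Suffix: -ty
As in: safety -> safe + -ty
Meaning = quality of


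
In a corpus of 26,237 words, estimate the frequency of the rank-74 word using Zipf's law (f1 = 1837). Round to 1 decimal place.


Zipf's law: f(r) = f(1) / r
f(1) = 1837
f(74) = 1837 / 74
= 24.8 occurrences


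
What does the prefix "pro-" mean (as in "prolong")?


Prefix: pro-
Example: prolong = pro- + long
Meaning = forward / in favor of


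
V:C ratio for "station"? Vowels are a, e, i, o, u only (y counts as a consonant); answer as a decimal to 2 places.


Word: "station"
Vowels (a,e,i,o,u): 3
Consonants: 4
Ratio = 3/4
= 0.75


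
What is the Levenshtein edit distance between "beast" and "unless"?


Word 1: "beast" (length 5)
Word 2: "unless" (length 6)
One optimal edit sequence (insert/delete/substitute each cost 1):
  1. insert 'u'  (+1)
  2. substitute 'b' -> 'n'  (+1)
  3. substitute 'e' -> 'l'  (+1)
  4. substitute 'a' -> 'e'  (+1)
  5. keep 's'
  6. substitute 't' -> 's'  (+1)
Total edit operations: 5
Edit distance = 5


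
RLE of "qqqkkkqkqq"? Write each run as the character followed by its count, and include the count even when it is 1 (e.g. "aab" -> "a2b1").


String: "qqqkkkqkqq"
Scanning for consecutive runs:
  'q' x 3
  'k' x 3
  'q' x 1
  'k' x 1
  'q' x 2
RLE = "q3k3q1k1q2"


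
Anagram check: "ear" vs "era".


Word 1: "ear" → sorted: aer
Word 2: "era" → sorted: aer
Same letters? aer == aer
Anagram = Yes


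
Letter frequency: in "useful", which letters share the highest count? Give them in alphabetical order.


Word: "useful"
Letter counts:
  'e': 1
  'f': 1
  'l': 1
  's': 1
  'u': 2
Maximum count = 2
Most frequent = 'u' (2 times each)


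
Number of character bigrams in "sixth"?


Word: "sixth" (length 5)
Number of 2-grams = length - 2 + 1 = 5 - 2 + 1
= 4


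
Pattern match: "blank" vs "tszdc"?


Pattern of "blank": [0, 1, 2, 3, 4]
Pattern of "tszdc": [0, 1, 2, 3, 4]
Patterns match
Same pattern = Yes


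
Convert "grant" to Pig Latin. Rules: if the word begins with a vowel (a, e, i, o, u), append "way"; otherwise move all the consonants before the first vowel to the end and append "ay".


Word: "grant"
Starts with consonant(s) → move to end, add 'ay'
Consonant cluster: "gr"
Pig Latin = "antgray"


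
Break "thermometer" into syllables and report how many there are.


Word: "thermometer"
Syllable breakdown: ther | mom | e | ter
Counting: 4 parts
= 4 syllables


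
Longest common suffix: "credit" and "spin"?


Word 1: "credit"
Word 2: "spin"
Comparing from end:
  Pos -1: 't' != 'n' (stop)
LCS = "" (length 0)


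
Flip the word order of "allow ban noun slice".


Original: "allow ban noun slice"
Words (1..n): allow | ban | noun | slice
Reversed (n..1): slice | noun | ban | allow
Result = "slice noun ban allow"


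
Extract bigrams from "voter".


Word: "voter" (length 5)
Number of bigrams = 5 - 2 + 1 = 4
  Position 0: "vo"
  Position 1: "ot"
  Position 2: "te"
  Position 3: "er"
Bigrams = "vo", "ot", "te", "er"


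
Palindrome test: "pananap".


Word: "pananap"
Reversed: "pananap"
Forward == Backward? pananap == pananap
Palindrome = Yes


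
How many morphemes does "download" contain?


Word: "download"
Morphemes: down- / load
Each morpheme carries meaning
= 2 morphemes


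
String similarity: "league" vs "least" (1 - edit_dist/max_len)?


Word 1: "league" (length 6)
Word 2: "least" (length 5)
One optimal edit sequence:
  1. keep 'l'
  2. keep 'e'
  3. keep 'a'
  4. delete 'g'  (+1)
  5. substitute 'u' -> 's'  (+1)
  6. substitute 'e' -> 't'  (+1)
Edit distance = 3
Max length = max(6, 5) = 6
Similarity = 1 - 3/6
= 0.5000


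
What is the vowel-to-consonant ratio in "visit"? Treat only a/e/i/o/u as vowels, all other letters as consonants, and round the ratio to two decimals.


Word: "visit"
Vowels (a,e,i,o,u): 2
Consonants: 3
Ratio = 2/3
= 0.67


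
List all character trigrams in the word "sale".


Word: "sale" (length 4)
Number of trigrams = 4 - 3 + 1 = 2
  Position 0: "sal"
  Position 1: "ale"
Trigrams = "sal", "ale"


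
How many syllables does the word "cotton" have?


Word: "cotton"
Syllable breakdown: cot | ton
Counting: 2 parts
= 2 syllables


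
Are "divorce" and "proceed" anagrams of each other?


Word 1: "divorce" → sorted: cdeiorv
Word 2: "proceed" → sorted: cdeeopr
Same letters? cdeiorv != cdeeopr
Anagram = No


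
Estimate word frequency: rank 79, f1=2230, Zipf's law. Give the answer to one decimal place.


Zipf's law: f(r) = f(1) / r
f(1) = 2230
f(79) = 2230 / 79
= 28.2 occurrences


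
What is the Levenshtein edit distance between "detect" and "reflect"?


Word 1: "detect" (length 6)
Word 2: "reflect" (length 7)
One optimal edit sequence (insert/delete/substitute each cost 1):
  1. substitute 'd' -> 'r'  (+1)
  2. keep 'e'
  3. insert 'f'  (+1)
  4. substitute 't' -> 'l'  (+1)
  5. keep 'e'
  6. keep 'c'
  7. keep 't'
Total edit operations: 3
Edit distance = 3


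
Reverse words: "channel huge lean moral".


Original: "channel huge lean moral"
Words (1..n): channel | huge | lean | moral
Reversed (n..1): moral | lean | huge | channel
Result = "moral lean huge channel"


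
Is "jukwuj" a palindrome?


Word: "jukwuj"
Reversed: "juwkuj"
Forward == Backward? jukwuj != juwkuj
Palindrome = No


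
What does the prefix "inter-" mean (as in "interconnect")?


Prefix: inter-
As in: interconnect -> inter- + connect
Meaning = between


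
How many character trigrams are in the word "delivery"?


Word: "delivery" (length 8)
Number of 3-grams = length - 3 + 1 = 8 - 3 + 1
= 6


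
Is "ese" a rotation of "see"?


Word: "see", Candidate: "ese"
Method: check if candidate is substring of word+word
"seesee" contains "ese"? Yes
Is rotation = Yes


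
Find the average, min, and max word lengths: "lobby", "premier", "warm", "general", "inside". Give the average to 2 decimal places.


Lengths: "lobby"=5, "premier"=7, "warm"=4, "general"=7, "inside"=6
Sum = 29, Count = 5
Average = 29/5 = 5.80
= avg=5.80, min=4, max=7


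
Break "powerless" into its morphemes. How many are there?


Word: "powerless"
Morphemes: power + -less
Each morpheme carries meaning
= 2 morphemes


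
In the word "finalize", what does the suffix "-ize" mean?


Suffix: -ize
Example: finalize (final + -ize)
Meaning = to make


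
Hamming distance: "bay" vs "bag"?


Comparing character by character (same length = 3):
  Pos 0: 'b' vs 'b' =
  Pos 1: 'a' vs 'a' =
  Pos 2: 'y' vs 'g' !=
Hamming distance = 1


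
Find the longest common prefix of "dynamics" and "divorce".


Word 1: "dynamics"
Word 2: "divorce"
Comparing from start:
  Pos 0: 'd' == 'd'
  Pos 1: 'y' != 'i' (stop)
LCP = "d" (length 1)


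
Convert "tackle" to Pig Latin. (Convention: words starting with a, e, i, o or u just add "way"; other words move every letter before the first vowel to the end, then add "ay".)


Word: "tackle"
Starts with consonant(s) → move to end, add 'ay'
Consonant cluster: "t"
Pig Latin = "ackletay"


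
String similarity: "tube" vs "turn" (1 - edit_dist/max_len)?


Word 1: "tube" (length 4)
Word 2: "turn" (length 4)
One optimal edit sequence:
  1. keep 't'
  2. keep 'u'
  3. substitute 'b' -> 'r'  (+1)
  4. substitute 'e' -> 'n'  (+1)
Edit distance = 2
Max length = max(4, 4) = 4
Similarity = 1 - 2/4
= 0.5000


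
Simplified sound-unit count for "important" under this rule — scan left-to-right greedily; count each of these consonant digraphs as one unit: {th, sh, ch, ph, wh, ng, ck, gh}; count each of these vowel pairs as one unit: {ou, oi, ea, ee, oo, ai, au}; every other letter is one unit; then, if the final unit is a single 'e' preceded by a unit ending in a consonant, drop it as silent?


Word: "important" (9 letters)
Left-to-right scan:
  [1] 'i' (letter)
  [2] 'm' (letter)
  [3] 'p' (letter)
  [4] 'o' (letter)
  [5] 'r' (letter)
  [6] 't' (letter)
  [7] 'a' (letter)
  [8] 'n' (letter)
  [9] 't' (letter)
Units from scan: 9
Sound units = 9 units


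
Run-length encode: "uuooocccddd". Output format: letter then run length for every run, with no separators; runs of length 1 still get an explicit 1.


String: "uuooocccddd"
Scanning for consecutive runs:
  'u' x 2
  'o' x 3
  'c' x 3
  'd' x 3
RLE = "u2o3c3d3"


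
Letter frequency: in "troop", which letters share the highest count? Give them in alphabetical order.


Word: "troop"
Letter counts:
  'o': 2
  'p': 1
  'r': 1
  't': 1
Maximum count = 2
Most frequent = 'o' (2 times each)


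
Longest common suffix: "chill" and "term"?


Word 1: "chill"
Word 2: "term"
Comparing from end:
  Pos -1: 'l' != 'm' (stop)
LCS = "" (length 0)


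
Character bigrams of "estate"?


Word: "estate" (length 6)
Number of bigrams = 6 - 2 + 1 = 5
  Position 0: "es"
  Position 1: "st"
  Position 2: "ta"
  Position 3: "at"
  Position 4: "te"
Bigrams = "es", "st", "ta", "at", "te"


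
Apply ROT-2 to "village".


Word: "village"
Shift: 2
Each letter → (letter + shift) mod 26:
  'v' (21) + 2 = 23 → 'x'
  'i' (8) + 2 = 10 → 'k'
  'l' (11) + 2 = 13 → 'n'
  'l' (11) + 2 = 13 → 'n'
  'a' (0) + 2 = 2 → 'c'
  'g' (6) + 2 = 8 → 'i'
  'e' (4) + 2 = 6 → 'g'
Result = "xknncig"


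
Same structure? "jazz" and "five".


Pattern of "jazz": [0, 1, 2, 2]
Pattern of "five": [0, 1, 2, 3]
Patterns do not match
Same pattern = No


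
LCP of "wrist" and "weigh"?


Word 1: "wrist"
Word 2: "weigh"
Comparing from start:
  Pos 0: 'w' == 'w'
  Pos 1: 'r' != 'e' (stop)
LCP = "w" (length 1)


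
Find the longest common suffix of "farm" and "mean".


Word 1: "farm"
Word 2: "mean"
Comparing from end:
  Pos -1: 'm' != 'n' (stop)
LCS = "" (length 0)


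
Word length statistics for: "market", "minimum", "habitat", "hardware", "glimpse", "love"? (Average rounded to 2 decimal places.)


Lengths: "market"=6, "minimum"=7, "habitat"=7, "hardware"=8, "glimpse"=7, "love"=4
Sum = 39, Count = 6
Average = 39/6 = 6.50
= avg=6.50, min=4, max=8


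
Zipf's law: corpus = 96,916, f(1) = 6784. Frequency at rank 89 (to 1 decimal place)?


Zipf's law: f(r) = f(1) / r
f(1) = 6784
f(89) = 6784 / 89
= 76.2 occurrences


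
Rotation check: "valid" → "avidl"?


Word: "valid", Candidate: "avidl"
Method: check if candidate is substring of word+word
"validvalid" contains "avidl"? No
Is rotation = No


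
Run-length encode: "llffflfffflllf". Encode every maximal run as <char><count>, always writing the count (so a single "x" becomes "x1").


String: "llffflfffflllf"
Scanning for consecutive runs:
  'l' x 2
  'f' x 3
  'l' x 1
  'f' x 4
  'l' x 3
  'f' x 1
RLE = "l2f3l1f4l3f1"


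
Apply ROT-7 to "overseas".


Word: "overseas"
Shift: 7
Each letter → (letter + shift) mod 26:
  'o' (14) + 7 = 21 → 'v'
  'v' (21) + 7 = 2 → 'c'
  'e' (4) + 7 = 11 → 'l'
  'r' (17) + 7 = 24 → 'y'
  's' (18) + 7 = 25 → 'z'
  'e' (4) + 7 = 11 → 'l'
  'a' (0) + 7 = 7 → 'h'
  's' (18) + 7 = 25 → 'z'
Result = "vclyzlhz"


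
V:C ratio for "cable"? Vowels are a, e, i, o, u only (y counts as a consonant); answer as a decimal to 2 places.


Word: "cable"
Vowels (a,e,i,o,u): 2
Consonants: 3
Ratio = 2/3
= 0.67


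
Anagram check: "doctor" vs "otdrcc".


Word 1: "doctor" → sorted: cdoort
Word 2: "otdrcc" → sorted: ccdort
Same letters? cdoort != ccdort
Anagram = No


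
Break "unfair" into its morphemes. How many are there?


Word: "unfair"
Morphemes: un- + fair
Each morpheme carries meaning
= 2 morphemes


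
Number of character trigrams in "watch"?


Word: "watch" (length 5)
Number of 3-grams = length - 3 + 1 = 5 - 3 + 1
= 3


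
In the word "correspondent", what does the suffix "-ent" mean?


Suffix: -ent
Example: correspondent = correspond + -ent
Meaning = one who / that which


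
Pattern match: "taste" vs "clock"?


Pattern of "taste": [0, 1, 2, 0, 3]
Pattern of "clock": [0, 1, 2, 0, 3]
Patterns match
Same pattern = Yes


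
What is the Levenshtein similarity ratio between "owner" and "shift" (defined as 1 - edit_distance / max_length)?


Word 1: "owner" (length 5)
Word 2: "shift" (length 5)
One optimal edit sequence:
  1. substitute 'o' -> 's'  (+1)
  2. substitute 'w' -> 'h'  (+1)
  3. substitute 'n' -> 'i'  (+1)
  4. substitute 'e' -> 'f'  (+1)
  5. substitute 'r' -> 't'  (+1)
Edit distance = 5
Max length = max(5, 5) = 5
Similarity = 1 - 5/5
= 0.0000


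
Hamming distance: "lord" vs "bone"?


Comparing character by character (same length = 4):
  Pos 0: 'l' vs 'b' !=
  Pos 1: 'o' vs 'o' =
  Pos 2: 'r' vs 'n' !=
  Pos 3: 'd' vs 'e' !=
Hamming distance = 3


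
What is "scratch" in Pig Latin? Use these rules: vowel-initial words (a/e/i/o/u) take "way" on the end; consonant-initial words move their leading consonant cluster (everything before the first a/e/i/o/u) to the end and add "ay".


Word: "scratch"
Starts with consonant(s) → move to end, add 'ay'
Consonant cluster: "scr"
Pig Latin = "atchscray"


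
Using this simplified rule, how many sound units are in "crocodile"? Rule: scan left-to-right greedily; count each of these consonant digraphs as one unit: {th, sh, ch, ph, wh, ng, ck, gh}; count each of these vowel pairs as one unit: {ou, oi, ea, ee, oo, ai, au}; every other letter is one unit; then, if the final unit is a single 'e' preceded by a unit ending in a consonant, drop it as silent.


Word: "crocodile" (9 letters)
Left-to-right scan:
  [1] 'c' (letter)
  [2] 'r' (letter)
  [3] 'o' (letter)
  [4] 'c' (letter)
  [5] 'o' (letter)
  [6] 'd' (letter)
  [7] 'i' (letter)
  [8] 'l' (letter)
  [9] 'e' (letter)
Units from scan: 9
Final unit is 'e' after a consonant -> drop as silent (-1)
Sound units = 8 units


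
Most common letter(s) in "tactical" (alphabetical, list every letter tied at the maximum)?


Word: "tactical"
Letter counts:
  'a': 2
  'c': 2
  'i': 1
  'l': 1
  't': 2
Maximum count = 2
Most frequent = 'a', 'c', 't' (2 times each)


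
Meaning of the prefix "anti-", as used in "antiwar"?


Prefix: anti-
Example: antiwar = anti- + war
Meaning = against


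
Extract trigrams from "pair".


Word: "pair" (length 4)
Number of trigrams = 4 - 3 + 1 = 2
  Position 0: "pai"
  Position 1: "air"
Trigrams = "pai", "air"


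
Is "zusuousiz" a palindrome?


Word: "zusuousiz"
Reversed: "zisuousuz"
Forward == Backward? zusuousiz != zisuousuz
Palindrome = No


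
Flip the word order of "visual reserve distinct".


Original: "visual reserve distinct"
Words (1..n): visual | reserve | distinct
Reversed (n..1): distinct | reserve | visual
Result = "distinct reserve visual"


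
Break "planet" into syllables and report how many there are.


Word: "planet"
Syllable breakdown: plan | et
Counting: 2 parts
= 2 syllables


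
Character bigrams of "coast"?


Word: "coast" (length 5)
Number of bigrams = 5 - 2 + 1 = 4
  Position 0: "co"
  Position 1: "oa"
  Position 2: "as"
  Position 3: "st"
Bigrams = "co", "oa", "as", "st"


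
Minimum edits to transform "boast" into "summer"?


Word 1: "boast" (length 5)
Word 2: "summer" (length 6)
One optimal edit sequence (insert/delete/substitute each cost 1):
  1. insert 's'  (+1)
  2. substitute 'b' -> 'u'  (+1)
  3. substitute 'o' -> 'm'  (+1)
  4. substitute 'a' -> 'm'  (+1)
  5. substitute 's' -> 'e'  (+1)
  6. substitute 't' -> 'r'  (+1)
Total edit operations: 6
Edit distance = 6


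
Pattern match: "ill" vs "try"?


Pattern of "ill": [0, 1, 1]
Pattern of "try": [0, 1, 2]
Patterns do not match
Same pattern = No


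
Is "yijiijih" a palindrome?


Word: "yijiijih"
Reversed: "hijiijiy"
Forward == Backward? yijiijih != hijiijiy
Palindrome = No


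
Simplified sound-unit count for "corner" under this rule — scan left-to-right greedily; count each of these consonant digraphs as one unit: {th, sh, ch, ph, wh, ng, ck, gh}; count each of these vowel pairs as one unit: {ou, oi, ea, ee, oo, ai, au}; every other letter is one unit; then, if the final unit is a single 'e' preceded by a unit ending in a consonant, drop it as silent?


Word: "corner" (6 letters)
Left-to-right scan:
  (1) 'c' (letter)
  (2) 'o' (letter)
  (3) 'r' (letter)
  (4) 'n' (letter)
  (5) 'e' (letter)
  (6) 'r' (letter)
Units from scan: 6
Sound units = 6 units


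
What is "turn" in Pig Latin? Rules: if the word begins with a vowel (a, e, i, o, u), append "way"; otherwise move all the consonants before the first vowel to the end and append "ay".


Word: "turn"
Starts with consonant(s) → move to end, add 'ay'
Consonant cluster: "t"
Pig Latin = "urntay"


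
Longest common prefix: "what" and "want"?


Word 1: "what"
Word 2: "want"
Comparing from start:
  Pos 0: 'w' == 'w'
  Pos 1: 'h' != 'a' (stop)
LCP = "w" (length 1)


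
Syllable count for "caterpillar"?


Word: "caterpillar"
Syllable breakdown: cat | er | pil | lar
Counting: 4 parts
= 4 syllables


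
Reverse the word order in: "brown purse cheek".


Original: "brown purse cheek"
Words (1..n): brown | purse | cheek
Reversed (n..1): cheek | purse | brown
Result = "cheek purse brown"


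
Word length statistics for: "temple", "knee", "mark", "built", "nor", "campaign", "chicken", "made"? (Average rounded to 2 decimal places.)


Lengths: "temple"=6, "knee"=4, "mark"=4, "built"=5, "nor"=3, "campaign"=8, "chicken"=7, "made"=4
Sum = 41, Count = 8
Average = 41/8 = 5.13
= avg=5.13, min=3, max=8


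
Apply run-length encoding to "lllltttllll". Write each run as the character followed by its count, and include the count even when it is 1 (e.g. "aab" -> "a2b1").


String: "lllltttllll"
Scanning for consecutive runs:
  'l' x 4
  't' x 3
  'l' x 4
RLE = "l4t3l4"


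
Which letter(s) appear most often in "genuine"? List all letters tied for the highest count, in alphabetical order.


Word: "genuine"
Letter counts:
  'e': 2
  'g': 1
  'i': 1
  'n': 2
  'u': 1
Maximum count = 2
Most frequent = 'e', 'n' (2 times each)


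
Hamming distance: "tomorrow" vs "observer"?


Comparing character by character (same length = 8):
  Pos 0: 't' vs 'o' !=
  Pos 1: 'o' vs 'b' !=
  Pos 2: 'm' vs 's' !=
  Pos 3: 'o' vs 'e' !=
  Pos 4: 'r' vs 'r' =
  Pos 5: 'r' vs 'v' !=
  Pos 6: 'o' vs 'e' !=
  Pos 7: 'w' vs 'r' !=
Hamming distance = 7


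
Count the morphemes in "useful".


Word: "useful"
Morphemes: use + -ful
Each morpheme carries meaning
= 2 morphemes


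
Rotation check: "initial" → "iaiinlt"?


Word: "initial", Candidate: "iaiinlt"
Method: check if candidate is substring of word+word
"initialinitial" contains "iaiinlt"? No
Is rotation = No


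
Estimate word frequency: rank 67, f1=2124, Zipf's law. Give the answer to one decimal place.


Zipf's law: f(r) = f(1) / r
f(1) = 2124
f(67) = 2124 / 67
= 31.7 occurrences


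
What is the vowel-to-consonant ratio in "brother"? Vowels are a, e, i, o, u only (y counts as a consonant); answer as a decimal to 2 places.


Word: "brother"
Vowels (a,e,i,o,u): 2
Consonants: 5
Ratio = 2/5
= 0.40


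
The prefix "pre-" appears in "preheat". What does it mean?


Prefix: pre-
Example: preheat = pre- + heat
Meaning = before


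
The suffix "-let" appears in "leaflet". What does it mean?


Suffix: -let
As in: leaflet -> leaf + -let
Meaning = small


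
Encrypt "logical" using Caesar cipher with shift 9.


Word: "logical"
Shift: 9
Each letter → (letter + shift) mod 26:
  'l' (11) + 9 = 20 → 'u'
  'o' (14) + 9 = 23 → 'x'
  'g' (6) + 9 = 15 → 'p'
  'i' (8) + 9 = 17 → 'r'
  'c' (2) + 9 = 11 → 'l'
  'a' (0) + 9 = 9 → 'j'
  'l' (11) + 9 = 20 → 'u'
Result = "uxprlju"


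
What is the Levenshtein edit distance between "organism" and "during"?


Word 1: "organism" (length 8)
Word 2: "during" (length 6)
One optimal edit sequence (insert/delete/substitute each cost 1):
  1. delete 'o'  (+1)
  2. delete 'r'  (+1)
  3. substitute 'g' -> 'd'  (+1)
  4. substitute 'a' -> 'u'  (+1)
  5. substitute 'n' -> 'r'  (+1)
  6. keep 'i'
  7. substitute 's' -> 'n'  (+1)
  8. substitute 'm' -> 'g'  (+1)
Total edit operations: 7
Edit distance = 7


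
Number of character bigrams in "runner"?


Word: "runner" (length 6)
Number of 2-grams = length - 2 + 1 = 6 - 2 + 1
= 5


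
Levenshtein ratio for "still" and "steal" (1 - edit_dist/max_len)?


Word 1: "still" (length 5)
Word 2: "steal" (length 5)
One optimal edit sequence:
  1. keep 's'
  2. keep 't'
  3. substitute 'i' -> 'e'  (+1)
  4. substitute 'l' -> 'a'  (+1)
  5. keep 'l'
Edit distance = 2
Max length = max(5, 5) = 5
Similarity = 1 - 2/5
= 0.6000


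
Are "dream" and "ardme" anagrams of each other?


Word 1: "dream" → sorted: ademr
Word 2: "ardme" → sorted: ademr
Same letters? ademr == ademr
Anagram = Yes


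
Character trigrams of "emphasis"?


Word: "emphasis" (length 8)
Number of trigrams = 8 - 3 + 1 = 6
  Position 0: "emp"
  Position 1: "mph"
  Position 2: "pha"
  Position 3: "has"
  Position 4: "asi"
  Position 5: "sis"
Trigrams = "emp", "mph", "pha", "has", "asi", "sis"


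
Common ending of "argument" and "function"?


Word 1: "argument"
Word 2: "function"
Comparing from end:
  Pos -1: 't' != 'n' (stop)
LCS = "" (length 0)


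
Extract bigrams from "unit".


Word: "unit" (length 4)
Number of bigrams = 4 - 2 + 1 = 3
  Position 0: "un"
  Position 1: "ni"
  Position 2: "it"
Bigrams = "un", "ni", "it"


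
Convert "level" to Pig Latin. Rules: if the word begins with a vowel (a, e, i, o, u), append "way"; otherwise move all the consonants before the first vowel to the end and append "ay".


Word: "level"
Starts with consonant(s) → move to end, add 'ay'
Consonant cluster: "l"
Pig Latin = "evellay"


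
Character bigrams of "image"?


Word: "image" (length 5)
Number of bigrams = 5 - 2 + 1 = 4
  Position 0: "im"
  Position 1: "ma"
  Position 2: "ag"
  Position 3: "ge"
Bigrams = "im", "ma", "ag", "ge"


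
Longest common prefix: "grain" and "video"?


Word 1: "grain"
Word 2: "video"
Comparing from start:
  Pos 0: 'g' != 'v' (stop)
LCP = "" (length 0)


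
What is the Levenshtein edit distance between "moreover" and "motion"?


Word 1: "moreover" (length 8)
Word 2: "motion" (length 6)
One optimal edit sequence (insert/delete/substitute each cost 1):
  1. keep 'm'
  2. keep 'o'
  3. substitute 'r' -> 't'  (+1)
  4. substitute 'e' -> 'i'  (+1)
  5. keep 'o'
  6. delete 'v'  (+1)
  7. delete 'e'  (+1)
  8. substitute 'r' -> 'n'  (+1)
Total edit operations: 5
Edit distance = 5


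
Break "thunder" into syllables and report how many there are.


Word: "thunder"
Syllable breakdown: thun | der
Counting: 2 parts
= 2 syllables


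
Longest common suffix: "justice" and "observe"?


Word 1: "justice"
Word 2: "observe"
Comparing from end:
  Pos -1: 'e' == 'e'
  Pos -2: 'c' != 'v' (stop)
LCS = "e" (length 1)


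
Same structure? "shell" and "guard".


Pattern of "shell": [0, 1, 2, 3, 3]
Pattern of "guard": [0, 1, 2, 3, 4]
Patterns do not match
Same pattern = No


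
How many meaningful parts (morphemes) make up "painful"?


Word: "painful"
Morphemes: pain / -ful
Each morpheme carries meaning
= 2 morphemes


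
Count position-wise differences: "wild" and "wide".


Comparing character by character (same length = 4):
  Pos 0: 'w' vs 'w' =
  Pos 1: 'i' vs 'i' =
  Pos 2: 'l' vs 'd' !=
  Pos 3: 'd' vs 'e' !=
Hamming distance = 2


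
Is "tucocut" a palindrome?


Word: "tucocut"
Reversed: "tucocut"
Forward == Backward? tucocut == tucocut
Palindrome = Yes


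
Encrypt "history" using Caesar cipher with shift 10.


Word: "history"
Shift: 10
Each letter → (letter + shift) mod 26:
  'h' (7) + 10 = 17 → 'r'
  'i' (8) + 10 = 18 → 's'
  's' (18) + 10 = 2 → 'c'
  't' (19) + 10 = 3 → 'd'
  'o' (14) + 10 = 24 → 'y'
  'r' (17) + 10 = 1 → 'b'
  'y' (24) + 10 = 8 → 'i'
Result = "rscdybi"


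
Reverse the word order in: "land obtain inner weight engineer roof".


Original: "land obtain inner weight engineer roof"
Words (1..n): land | obtain | inner | weight | engineer | roof
Reversed (n..1): roof | engineer | weight | inner | obtain | land
Result = "roof engineer weight inner obtain land"


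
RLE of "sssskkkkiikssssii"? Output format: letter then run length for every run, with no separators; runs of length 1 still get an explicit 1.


String: "sssskkkkiikssssii"
Scanning for consecutive runs:
  's' x 4
  'k' x 4
  'i' x 2
  'k' x 1
  's' x 4
  'i' x 2
RLE = "s4k4i2k1s4i2"


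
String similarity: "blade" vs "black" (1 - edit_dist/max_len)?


Word 1: "blade" (length 5)
Word 2: "black" (length 5)
One optimal edit sequence:
  1. keep 'b'
  2. keep 'l'
  3. keep 'a'
  4. substitute 'd' -> 'c'  (+1)
  5. substitute 'e' -> 'k'  (+1)
Edit distance = 2
Max length = max(5, 5) = 5
Similarity = 1 - 2/5
= 0.6000


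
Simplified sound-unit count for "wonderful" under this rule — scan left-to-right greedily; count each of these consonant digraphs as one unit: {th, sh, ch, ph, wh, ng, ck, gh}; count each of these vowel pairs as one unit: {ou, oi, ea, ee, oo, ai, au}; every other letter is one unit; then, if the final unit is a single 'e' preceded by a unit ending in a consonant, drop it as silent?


Word: "wonderful" (9 letters)
Left-to-right scan:
  1. 'w' (letter)
  2. 'o' (letter)
  3. 'n' (letter)
  4. 'd' (letter)
  5. 'e' (letter)
  6. 'r' (letter)
  7. 'f' (letter)
  8. 'u' (letter)
  9. 'l' (letter)
Units from scan: 9
Sound units = 9 units


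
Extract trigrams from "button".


Word: "button" (length 6)
Number of trigrams = 6 - 3 + 1 = 4
  Position 0: "but"
  Position 1: "utt"
  Position 2: "tto"
  Position 3: "ton"
Trigrams = "but", "utt", "tto", "ton"


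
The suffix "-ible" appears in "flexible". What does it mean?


Suffix: -ible
Example: flexible = flex + -ible
Meaning = capable of


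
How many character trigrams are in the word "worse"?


Word: "worse" (length 5)
Number of 3-grams = length - 3 + 1 = 5 - 3 + 1
= 3


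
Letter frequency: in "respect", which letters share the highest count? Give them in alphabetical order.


Word: "respect"
Letter counts:
  'c': 1
  'e': 2
  'p': 1
  'r': 1
  's': 1
  't': 1
Maximum count = 2
Most frequent = 'e' (2 times each)


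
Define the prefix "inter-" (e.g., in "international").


Prefix: inter-
Example: international (inter- + national)
Meaning = between


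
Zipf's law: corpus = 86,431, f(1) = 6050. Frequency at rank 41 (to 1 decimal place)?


Zipf's law: f(r) = f(1) / r
f(1) = 6050
f(41) = 6050 / 41
= 147.6 occurrences


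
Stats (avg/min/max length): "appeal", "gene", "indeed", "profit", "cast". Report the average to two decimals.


Lengths: "appeal"=6, "gene"=4, "indeed"=6, "profit"=6, "cast"=4
Sum = 26, Count = 5
Average = 26/5 = 5.20
= avg=5.20, min=4, max=6


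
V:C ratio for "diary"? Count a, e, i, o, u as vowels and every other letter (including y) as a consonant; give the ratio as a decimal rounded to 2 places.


Word: "diary"
Vowels (a,e,i,o,u): 2
Consonants: 3
Ratio = 2/3
= 0.67


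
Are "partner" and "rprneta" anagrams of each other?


Word 1: "partner" → sorted: aenprrt
Word 2: "rprneta" → sorted: aenprrt
Same letters? aenprrt == aenprrt
Anagram = Yes


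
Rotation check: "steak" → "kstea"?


Word: "steak", Candidate: "kstea"
Method: check if candidate is substring of word+word
"steaksteak" contains "kstea"? Yes
Is rotation = Yes


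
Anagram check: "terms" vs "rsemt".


Word 1: "terms" → sorted: emrst
Word 2: "rsemt" → sorted: emrst
Same letters? emrst == emrst
Anagram = Yes


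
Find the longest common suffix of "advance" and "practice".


Word 1: "advance"
Word 2: "practice"
Comparing from end:
  Pos -1: 'e' == 'e'
  Pos -2: 'c' == 'c'
  Pos -3: 'n' != 'i' (stop)
LCS = "ce" (length 2)


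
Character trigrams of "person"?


Word: "person" (length 6)
Number of trigrams = 6 - 3 + 1 = 4
  Position 0: "per"
  Position 1: "ers"
  Position 2: "rso"
  Position 3: "son"
Trigrams = "per", "ers", "rso", "son"


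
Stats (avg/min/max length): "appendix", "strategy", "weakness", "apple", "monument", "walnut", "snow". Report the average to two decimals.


Lengths: "appendix"=8, "strategy"=8, "weakness"=8, "apple"=5, "monument"=8, "walnut"=6, "snow"=4
Sum = 47, Count = 7
Average = 47/7 = 6.71
= avg=6.71, min=4, max=8


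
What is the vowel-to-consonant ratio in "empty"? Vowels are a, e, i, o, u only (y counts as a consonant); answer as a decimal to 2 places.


Word: "empty"
Vowels (a,e,i,o,u): 1
Consonants: 4
Ratio = 1/4
= 0.25


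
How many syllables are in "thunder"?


Word: "thunder"
Syllable breakdown: thun / der
Counting: 2 parts
= 2 syllables


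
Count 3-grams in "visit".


Word: "visit" (length 5)
Number of 3-grams = length - 3 + 1 = 5 - 3 + 1
= 3


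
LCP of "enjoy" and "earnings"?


Word 1: "enjoy"
Word 2: "earnings"
Comparing from start:
  Pos 0: 'e' == 'e'
  Pos 1: 'n' != 'a' (stop)
LCP = "e" (length 1)


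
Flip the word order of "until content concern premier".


Original: "until content concern premier"
Words (1..n): until | content | concern | premier
Reversed (n..1): premier | concern | content | until
Result = "premier concern content until"


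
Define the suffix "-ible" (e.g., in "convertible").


Suffix: -ible
Example: convertible (convert + -ible)
Meaning = capable of


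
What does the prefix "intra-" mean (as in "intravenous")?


Prefix: intra-
Example: intravenous = intra- + venous
Meaning = within


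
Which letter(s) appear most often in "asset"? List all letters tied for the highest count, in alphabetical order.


Word: "asset"
Letter counts:
  'a': 1
  'e': 1
  's': 2
  't': 1
Maximum count = 2
Most frequent = 's' (2 times each)


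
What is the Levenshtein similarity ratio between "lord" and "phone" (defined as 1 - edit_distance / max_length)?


Word 1: "lord" (length 4)
Word 2: "phone" (length 5)
One optimal edit sequence:
  1. insert 'p'  (+1)
  2. substitute 'l' -> 'h'  (+1)
  3. keep 'o'
  4. substitute 'r' -> 'n'  (+1)
  5. substitute 'd' -> 'e'  (+1)
Edit distance = 4
Max length = max(4, 5) = 5
Similarity = 1 - 4/5
= 0.2000


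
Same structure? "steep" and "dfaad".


Pattern of "steep": [0, 1, 2, 2, 3]
Pattern of "dfaad": [0, 1, 2, 2, 0]
Patterns do not match
Same pattern = No


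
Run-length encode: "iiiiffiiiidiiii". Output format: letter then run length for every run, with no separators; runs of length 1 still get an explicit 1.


String: "iiiiffiiiidiiii"
Scanning for consecutive runs:
  'i' x 4
  'f' x 2
  'i' x 4
  'd' x 1
  'i' x 4
RLE = "i4f2i4d1i4"


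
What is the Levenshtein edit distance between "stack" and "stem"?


Word 1: "stack" (length 5)
Word 2: "stem" (length 4)
One optimal edit sequence (insert/delete/substitute each cost 1):
  1. keep 's'
  2. keep 't'
  3. delete 'a'  (+1)
  4. substitute 'c' -> 'e'  (+1)
  5. substitute 'k' -> 'm'  (+1)
Total edit operations: 3
Edit distance = 3


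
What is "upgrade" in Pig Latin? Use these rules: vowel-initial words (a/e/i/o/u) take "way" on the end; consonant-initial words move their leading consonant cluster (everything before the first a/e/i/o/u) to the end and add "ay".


Word: "upgrade"
Starts with vowel → add 'way'
Pig Latin = "upgradeway"


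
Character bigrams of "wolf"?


Word: "wolf" (length 4)
Number of bigrams = 4 - 2 + 1 = 3
  Position 0: "wo"
  Position 1: "ol"
  Position 2: "lf"
Bigrams = "wo", "ol", "lf"


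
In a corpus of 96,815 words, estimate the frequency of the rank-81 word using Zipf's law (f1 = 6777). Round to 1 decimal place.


Zipf's law: f(r) = f(1) / r
f(1) = 6777
f(81) = 6777 / 81
= 83.7 occurrences


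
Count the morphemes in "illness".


Word: "illness"
Morphemes: ill + -ness
Each morpheme carries meaning
= 2 morphemes


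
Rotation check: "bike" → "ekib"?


Word: "bike", Candidate: "ekib"
Method: check if candidate is substring of word+word
"bikebike" contains "ekib"? No
Is rotation = No


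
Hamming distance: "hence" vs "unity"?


Comparing character by character (same length = 5):
  Pos 0: 'h' vs 'u' !=
  Pos 1: 'e' vs 'n' !=
  Pos 2: 'n' vs 'i' !=
  Pos 3: 'c' vs 't' !=
  Pos 4: 'e' vs 'y' !=
Hamming distance = 5


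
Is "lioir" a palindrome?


Word: "lioir"
Reversed: "rioil"
Forward == Backward? lioir != rioil
Palindrome = No


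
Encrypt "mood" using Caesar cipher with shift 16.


Word: "mood"
Shift: 16
Each letter → (letter + shift) mod 26:
  'm' (12) + 16 = 2 → 'c'
  'o' (14) + 16 = 4 → 'e'
  'o' (14) + 16 = 4 → 'e'
  'd' (3) + 16 = 19 → 't'
Result = "ceet"


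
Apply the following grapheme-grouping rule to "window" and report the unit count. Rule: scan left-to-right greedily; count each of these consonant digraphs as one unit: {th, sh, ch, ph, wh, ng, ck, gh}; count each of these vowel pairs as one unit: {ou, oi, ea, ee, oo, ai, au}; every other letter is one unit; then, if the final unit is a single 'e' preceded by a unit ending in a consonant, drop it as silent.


Word: "window" (6 letters)
Left-to-right scan:
  [1] 'w' (letter)
  [2] 'i' (letter)
  [3] 'n' (letter)
  [4] 'd' (letter)
  [5] 'o' (letter)
  [6] 'w' (letter)
Units from scan: 6
Sound units = 6 units


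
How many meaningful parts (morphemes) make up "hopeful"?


Word: "hopeful"
Morphemes: hope | -ful
Each morpheme carries meaning
= 2 morphemes


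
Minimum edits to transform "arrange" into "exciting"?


Word 1: "arrange" (length 7)
Word 2: "exciting" (length 8)
One optimal edit sequence (insert/delete/substitute each cost 1):
  1. insert 'e'  (+1)
  2. insert 'x'  (+1)
  3. substitute 'a' -> 'c'  (+1)
  4. substitute 'r' -> 'i'  (+1)
  5. substitute 'r' -> 't'  (+1)
  6. substitute 'a' -> 'i'  (+1)
  7. keep 'n'
  8. keep 'g'
  9. delete 'e'  (+1)
Total edit operations: 7
Edit distance = 7


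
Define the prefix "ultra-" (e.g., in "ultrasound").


Prefix: ultra-
Example: ultrasound (ultra- + sound)
Meaning = beyond


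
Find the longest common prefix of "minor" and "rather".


Word 1: "minor"
Word 2: "rather"
Comparing from start:
  Pos 0: 'm' != 'r' (stop)
LCP = "" (length 0)


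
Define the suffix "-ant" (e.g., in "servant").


Suffix: -ant
As in: servant -> serve + -ant, with a spelling change
Meaning = one who / that which


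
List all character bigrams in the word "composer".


Word: "composer" (length 8)
Number of bigrams = 8 - 2 + 1 = 7
  Position 0: "co"
  Position 1: "om"
  Position 2: "mp"
  Position 3: "po"
  Position 4: "os"
  Position 5: "se"
  Position 6: "er"
Bigrams = "co", "om", "mp", "po", "os", "se", "er"


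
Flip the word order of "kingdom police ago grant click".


Original: "kingdom police ago grant click"
Words (1..n): kingdom | police | ago | grant | click
Reversed (n..1): click | grant | ago | police | kingdom
Result = "click grant ago police kingdom"


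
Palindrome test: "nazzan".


Word: "nazzan"
Reversed: "nazzan"
Forward == Backward? nazzan == nazzan
Palindrome = Yes


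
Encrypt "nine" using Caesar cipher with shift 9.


Word: "nine"
Shift: 9
Each letter → (letter + shift) mod 26:
  'n' (13) + 9 = 22 → 'w'
  'i' (8) + 9 = 17 → 'r'
  'n' (13) + 9 = 22 → 'w'
  'e' (4) + 9 = 13 → 'n'
Result = "wrwn"


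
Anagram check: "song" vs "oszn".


Word 1: "song" → sorted: gnos
Word 2: "oszn" → sorted: nosz
Same letters? gnos != nosz
Anagram = No


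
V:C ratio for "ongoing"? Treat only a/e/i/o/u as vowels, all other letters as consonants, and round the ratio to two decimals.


Word: "ongoing"
Vowels (a,e,i,o,u): 3
Consonants: 4
Ratio = 3/4
= 0.75
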